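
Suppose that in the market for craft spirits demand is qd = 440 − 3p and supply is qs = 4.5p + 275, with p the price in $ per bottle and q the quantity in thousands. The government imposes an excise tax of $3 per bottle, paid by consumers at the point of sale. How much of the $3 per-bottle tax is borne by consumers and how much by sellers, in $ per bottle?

Without the tax, 440 − 3p = 4.5p + 275 gives 7.5p = 165, so p* = $22 and q* = 374.
With the tax collected from consumers, demand (in seller-price terms) shifts: qd = 440 − 3(p + 3).
Solving gives q = 368.6 with consumers paying $23.8 and sellers receiving $20.8 (the $3 wedge).
Burden on consumers: $1.8; on sellers: $1.2. (They sum to $3.)
The less price-elastic side of the market bears the larger share of a per-unit tax.

Consumers bear $1.8 per bottle; sellers bear $1.2 per bottle.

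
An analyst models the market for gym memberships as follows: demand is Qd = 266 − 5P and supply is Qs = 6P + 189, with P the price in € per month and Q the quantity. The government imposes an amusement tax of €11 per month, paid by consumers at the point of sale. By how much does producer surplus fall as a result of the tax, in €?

Before the tax: set 266 − 5P = 6P + 189 → P* = €7, Q* = 231.
With the tax collected from consumers, demand (in seller-price terms) shifts: Qd = 266 − 5(P + 11).
Solving gives Q = 201 with consumers paying €13 and producers receiving €2 (the €11 wedge).
ΔPS is the trapezoid between Q = 201 and Q = 231 of height €5: ½ · (231 + 201) · 5 = €1080.

Producer surplus falls by €1080.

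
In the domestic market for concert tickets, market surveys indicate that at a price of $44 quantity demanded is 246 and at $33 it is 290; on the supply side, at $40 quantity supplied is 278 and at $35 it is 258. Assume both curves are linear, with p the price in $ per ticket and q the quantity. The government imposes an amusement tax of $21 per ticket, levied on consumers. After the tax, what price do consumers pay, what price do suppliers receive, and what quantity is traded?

Demand slope: (290 − 246)/(33 − 44) = -4, so qd = 422 − 4p.
Supply slope: (258 − 278)/(35 − 40) = 4, so qs = 4p + 118.
Without the tax, 422 − 4p = 4p + 118 gives 8p = 304, so p* = $38 and q* = 270.
With the tax collected from consumers, demand (in seller-price terms) shifts: qd = 422 − 4(p + 21).
Solving gives q = 228 with consumers paying $48.5 and suppliers receiving $27.5 (the $21 wedge).
The less price-elastic side of the market bears the larger share of a per-unit tax.

Consumers pay $48.5; suppliers receive $27.5; quantity = 228.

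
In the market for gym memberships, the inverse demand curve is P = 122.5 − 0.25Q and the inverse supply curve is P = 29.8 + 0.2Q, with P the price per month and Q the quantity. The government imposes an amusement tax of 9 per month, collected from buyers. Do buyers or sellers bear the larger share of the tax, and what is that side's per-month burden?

Inverting to Q(P) form: Qd = 490 − 4P; Qs = 5P − 149.
Before the tax: set 490 − 4P = 5P − 149 → P* = 71, Q* = 206.
With the tax collected from buyers, demand (in seller-price terms) shifts: Qd = 490 − 4(P + 9).
New equilibrium: buyers pay 76, sellers receive 67, Q = 186. (Wedge: Pb − Ps = 9.)
Per-month burden: buyers 5, sellers 4.
Buyers take the larger share because demand is less price-elastic here (demand slope 4 vs supply slope 5).

Buyers bear the larger share: 5 per month.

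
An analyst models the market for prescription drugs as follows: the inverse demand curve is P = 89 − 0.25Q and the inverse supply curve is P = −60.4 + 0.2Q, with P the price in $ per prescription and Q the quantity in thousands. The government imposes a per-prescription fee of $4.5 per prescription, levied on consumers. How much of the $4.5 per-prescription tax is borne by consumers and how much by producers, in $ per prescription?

Inverting to Q(P) form: Qd = 356 − 4P; Qs = 5P + 302.
Without the tax, 356 − 4P = 5P + 302 gives 9P = 54, so P* = $6 and Q* = 332.
With the tax collected from consumers, demand (in seller-price terms) shifts: Qd = 356 − 4(P + 4.5).
New equilibrium: consumers pay $8.5, producers receive $4, Q = 322. (Wedge: Pb − Ps = 4.5.)
Burden on consumers: $2.5; on producers: $2. (They sum to $4.5.)

Consumers bear $2.5 per prescription; producers bear $2 per prescription.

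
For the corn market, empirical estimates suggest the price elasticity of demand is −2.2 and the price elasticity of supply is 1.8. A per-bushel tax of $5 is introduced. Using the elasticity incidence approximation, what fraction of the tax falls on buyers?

Buyers' share ≈ 0.45.

Incidence ratio: buyers' share ≈ εs / (εs + |εd|) = 1.8 / (1.8 + 2.2) = 0.45.
Supply is the less elastic side, so buyers bear the smaller share.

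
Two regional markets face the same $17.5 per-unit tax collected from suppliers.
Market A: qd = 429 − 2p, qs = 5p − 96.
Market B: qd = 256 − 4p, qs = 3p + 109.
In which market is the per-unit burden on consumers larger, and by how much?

Market A: pre-tax p* = $75, q* = 279; post-tax q = 254; per-unit burden on consumers = $12.5.
Market B: pre-tax p* = $21, q* = 172; post-tax q = 142; per-unit burden on consumers = $7.5.
Difference: $12.5 vs $7.5 → market A is larger by $5.

Market A, by $5.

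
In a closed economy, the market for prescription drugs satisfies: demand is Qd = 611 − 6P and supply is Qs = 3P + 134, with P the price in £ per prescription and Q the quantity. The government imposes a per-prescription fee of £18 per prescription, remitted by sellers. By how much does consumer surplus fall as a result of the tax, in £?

Before the tax: set 611 − 6P = 3P + 134 → P* = £53, Q* = 293.
With the tax collected from sellers, supply shifts: Qs = 3(P − 18) + 134.
New equilibrium: buyers pay £59, sellers receive £41, Q = 257. (Wedge: Pb − Ps = 18.)
ΔCS is the trapezoid between Q = 257 and Q = 293 of height £6: ½ · (293 + 257) · 6 = £1650.

Consumer surplus falls by £1650.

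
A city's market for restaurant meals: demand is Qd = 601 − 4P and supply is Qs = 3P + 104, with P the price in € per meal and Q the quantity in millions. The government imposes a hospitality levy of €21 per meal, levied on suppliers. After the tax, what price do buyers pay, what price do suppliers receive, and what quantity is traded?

Buyers pay €80; suppliers receive €59; quantity = 281.

Without the tax, 601 − 4P = 3P + 104 gives 7P = 497, so P* = €71 and Q* = 317.
With the tax collected from suppliers, supply shifts: Qs = 3(P − 21) + 104.
New equilibrium: buyers pay €80, suppliers receive €59, Q = 281. (Wedge: Pb − Ps = 21.)
The less price-elastic side of the market bears the larger share of a per-unit tax.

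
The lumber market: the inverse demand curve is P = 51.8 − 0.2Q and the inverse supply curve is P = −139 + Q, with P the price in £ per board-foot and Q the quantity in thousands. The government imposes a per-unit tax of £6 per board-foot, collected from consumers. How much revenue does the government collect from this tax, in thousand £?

Rewrite in direct form: Qd = 259 − 5P and Qs = P + 139.
Without the tax, 259 − 5P = P + 139 gives 6P = 120, so P* = £20 and Q* = 159.
With the tax collected from consumers, demand (in seller-price terms) shifts: Qd = 259 − 5(P + 6).
New equilibrium: consumers pay £21, suppliers receive £15, Q = 154. (Wedge: Pb − Ps = 6.)
Revenue = t · Q = 6 · 154 = £924.

Tax revenue = £924 thousand.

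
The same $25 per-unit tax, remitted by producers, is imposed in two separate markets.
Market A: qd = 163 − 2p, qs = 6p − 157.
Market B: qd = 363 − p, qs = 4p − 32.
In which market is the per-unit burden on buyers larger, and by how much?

Market B, by $1.25.

Market A: pre-tax p* = $40, q* = 83; post-tax q = 45.5; per-unit burden on buyers = $18.75.
Market B: pre-tax p* = $79, q* = 284; post-tax q = 264; per-unit burden on buyers = $20.
Difference: $18.75 vs $20 → market B is larger by $1.25.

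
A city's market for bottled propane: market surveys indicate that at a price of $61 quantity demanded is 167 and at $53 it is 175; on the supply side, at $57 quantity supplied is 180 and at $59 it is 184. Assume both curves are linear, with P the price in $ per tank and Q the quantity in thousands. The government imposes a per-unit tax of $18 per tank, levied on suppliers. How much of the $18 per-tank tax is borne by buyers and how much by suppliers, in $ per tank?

Buyers bear $12 per tank; suppliers bear $6 per tank.

Demand slope: (175 − 167)/(53 − 61) = -1, so Qd = 228 − P.
Supply slope: (184 − 180)/(59 − 57) = 2, so Qs = 2P + 66.
Before the tax: set 228 − P = 2P + 66 → P* = $54, Q* = 174.
With the tax collected from suppliers, supply shifts: Qs = 2(P − 18) + 66.
New equilibrium: buyers pay $66, suppliers receive $48, Q = 162. (Wedge: Pb − Ps = 18.)
Burden on buyers: $12; on suppliers: $6. (They sum to $18.)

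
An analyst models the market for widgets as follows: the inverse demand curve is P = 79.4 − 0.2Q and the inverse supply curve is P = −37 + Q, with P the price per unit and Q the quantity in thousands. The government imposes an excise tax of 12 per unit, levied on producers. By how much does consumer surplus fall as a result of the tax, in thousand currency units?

Consumer surplus falls by 184 thousand.

Inverting to Q(P) form: Qd = 397 − 5P; Qs = P + 37.
Before the tax: set 397 − 5P = P + 37 → P* = 60, Q* = 97.
With the tax collected from producers, supply shifts: Qs = (P − 12) + 37.
Solving gives Q = 87 with buyers paying 62 and producers receiving 50 (the 12 wedge).
ΔCS is the trapezoid between Q = 87 and Q = 97 of height 2: ½ · (97 + 87) · 2 = 184.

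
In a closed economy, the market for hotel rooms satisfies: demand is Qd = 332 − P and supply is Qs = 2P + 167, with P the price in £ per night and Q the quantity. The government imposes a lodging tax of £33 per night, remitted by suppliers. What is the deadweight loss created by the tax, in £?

Deadweight loss = £363.

Before the tax: set 332 − P = 2P + 167 → P* = £55, Q* = 277.
With the tax collected from suppliers, supply shifts: Qs = 2(P − 33) + 167.
Solving gives Q = 255 with consumers paying £77 and suppliers receiving £44 (the £33 wedge).
Quantity falls by |ΔQ| = |277 − 255| = 22.
DWL = ½ · t · |ΔQ| = ½ · 33 · 22 = £363.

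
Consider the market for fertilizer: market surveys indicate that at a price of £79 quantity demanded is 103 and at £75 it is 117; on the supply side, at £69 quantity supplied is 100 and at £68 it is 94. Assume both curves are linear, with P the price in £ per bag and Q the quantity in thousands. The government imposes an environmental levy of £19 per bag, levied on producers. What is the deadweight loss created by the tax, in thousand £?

Demand slope: (117 − 103)/(75 − 79) = -3.5, so Qd = 379.5 − 3.5P.
Supply slope: (94 − 100)/(68 − 69) = 6, so Qs = 6P − 314.
Without the tax, 379.5 − 3.5P = 6P − 314 gives 9.5P = 693.5, so P* = £73 and Q* = 124.
With the tax collected from producers, supply shifts: Qs = 6(P − 19) − 314.
Solving gives Q = 82 with consumers paying £85 and producers receiving £66 (the £19 wedge).
Quantity falls by |ΔQ| = |124 − 82| = 42.
DWL = ½ · t · |ΔQ| = ½ · 19 · 42 = £399.

Deadweight loss = £399 thousand.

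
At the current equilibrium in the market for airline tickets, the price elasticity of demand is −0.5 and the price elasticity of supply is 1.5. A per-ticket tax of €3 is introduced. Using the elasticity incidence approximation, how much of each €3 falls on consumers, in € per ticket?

Incidence ratio: consumers' share ≈ εs / (εs + |εd|) = 1.5 / (1.5 + 0.5) = 0.75.
So consumers bear ≈ 0.75 × €3 = €2.25; suppliers bear €0.75.

Consumers bear ≈ €2.25 per ticket.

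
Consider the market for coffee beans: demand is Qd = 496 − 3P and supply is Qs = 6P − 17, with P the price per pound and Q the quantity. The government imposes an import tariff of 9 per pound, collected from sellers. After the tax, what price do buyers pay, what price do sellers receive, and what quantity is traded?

Buyers pay 63; sellers receive 54; quantity = 307.

Before the tax: set 496 − 3P = 6P − 17 → P* = 57, Q* = 325.
With the tax collected from sellers, supply shifts: Qs = 6(P − 9) − 17.
New equilibrium: buyers pay 63, sellers receive 54, Q = 307. (Wedge: Pb − Ps = 9.)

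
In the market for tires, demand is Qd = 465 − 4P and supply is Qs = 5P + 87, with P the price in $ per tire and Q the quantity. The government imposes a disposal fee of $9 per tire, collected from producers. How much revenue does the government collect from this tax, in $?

Tax revenue = $2493.

Before the tax: set 465 − 4P = 5P + 87 → P* = $42, Q* = 297.
With the tax collected from producers, supply shifts: Qs = 5(P − 9) + 87.
Solving gives Q = 277 with consumers paying $47 and producers receiving $38 (the $9 wedge).
Revenue = t · Q = 9 · 277 = $2493.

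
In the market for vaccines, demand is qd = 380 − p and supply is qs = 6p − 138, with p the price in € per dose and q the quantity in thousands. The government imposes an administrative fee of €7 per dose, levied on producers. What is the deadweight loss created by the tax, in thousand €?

Without the tax, 380 − p = 6p − 138 gives 7p = 518, so p* = €74 and q* = 306.
With the tax collected from producers, supply shifts: qs = 6(p − 7) − 138.
Solving gives q = 300 with buyers paying €80 and producers receiving €73 (the €7 wedge).
Quantity falls by |ΔQ| = |306 − 300| = 6.
DWL = ½ · t · |ΔQ| = ½ · 7 · 6 = €21.

Deadweight loss = €21 thousand.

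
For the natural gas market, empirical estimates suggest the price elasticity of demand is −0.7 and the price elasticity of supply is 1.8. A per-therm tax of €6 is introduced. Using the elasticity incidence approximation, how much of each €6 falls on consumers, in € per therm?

Consumers bear ≈ €4.32 per therm.

Incidence ratio: consumers' share ≈ εs / (εs + |εd|) = 1.8 / (1.8 + 0.7) = 0.72.
So consumers bear ≈ 0.72 × €6 = €4.32; producers bear €1.68.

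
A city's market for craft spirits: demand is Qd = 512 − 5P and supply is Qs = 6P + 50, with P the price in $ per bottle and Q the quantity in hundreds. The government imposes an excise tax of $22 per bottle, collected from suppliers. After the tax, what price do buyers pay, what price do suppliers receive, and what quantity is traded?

Buyers pay $54; suppliers receive $32; quantity = 242.

Before the tax: set 512 − 5P = 6P + 50 → P* = $42, Q* = 302.
With the tax collected from suppliers, supply shifts: Qs = 6(P − 22) + 50.
Solving gives Q = 242 with buyers paying $54 and suppliers receiving $32 (the $22 wedge).
The less price-elastic side of the market bears the larger share of a per-unit tax.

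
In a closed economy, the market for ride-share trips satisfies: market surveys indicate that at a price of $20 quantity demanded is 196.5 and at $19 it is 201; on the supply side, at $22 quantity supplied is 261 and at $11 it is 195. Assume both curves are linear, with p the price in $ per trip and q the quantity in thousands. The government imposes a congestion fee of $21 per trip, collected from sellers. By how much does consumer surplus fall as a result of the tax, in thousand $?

Consumer surplus falls by $2304 thousand.

Demand slope: (201 − 196.5)/(19 − 20) = -4.5, so qd = 286.5 − 4.5p.
Supply slope: (195 − 261)/(11 − 22) = 6, so qs = 6p + 129.
Without the tax, 286.5 − 4.5p = 6p + 129 gives 10.5p = 157.5, so p* = $15 and q* = 219.
With the tax collected from sellers, supply shifts: qs = 6(p − 21) + 129.
New equilibrium: buyers pay $27, sellers receive $6, q = 165. (Wedge: pb − ps = 21.)
ΔCS is the trapezoid between Q = 165 and Q = 219 of height $12: ½ · (219 + 165) · 12 = $2304.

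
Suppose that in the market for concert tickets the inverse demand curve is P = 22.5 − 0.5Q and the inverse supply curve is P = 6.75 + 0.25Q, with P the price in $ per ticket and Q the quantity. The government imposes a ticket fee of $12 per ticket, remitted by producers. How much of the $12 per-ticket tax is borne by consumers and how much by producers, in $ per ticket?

Consumers bear $8 per ticket; producers bear $4 per ticket.

Rewrite in direct form: Qd = 45 − 2P and Qs = 4P − 27.
Before the tax: set 45 − 2P = 4P − 27 → P* = $12, Q* = 21.
With the tax collected from producers, supply shifts: Qs = 4(P − 12) − 27.
Solving gives Q = 5 with consumers paying $20 and producers receiving $8 (the $12 wedge).
Burden on consumers: $8; on producers: $4. (They sum to $12.)
The less price-elastic side of the market bears the larger share of a per-unit tax.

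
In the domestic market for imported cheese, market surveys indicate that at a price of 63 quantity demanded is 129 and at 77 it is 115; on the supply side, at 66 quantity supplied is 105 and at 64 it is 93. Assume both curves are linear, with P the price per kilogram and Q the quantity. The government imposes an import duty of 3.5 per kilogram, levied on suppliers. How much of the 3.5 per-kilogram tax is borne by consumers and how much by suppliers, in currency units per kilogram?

Demand slope: (115 − 129)/(77 − 63) = -1, so Qd = 192 − P.
Supply slope: (93 − 105)/(64 − 66) = 6, so Qs = 6P − 291.
Before the tax: set 192 − P = 6P − 291 → P* = 69, Q* = 123.
With the tax collected from suppliers, supply shifts: Qs = 6(P − 3.5) − 291.
Solving gives Q = 120 with consumers paying 72 and suppliers receiving 68.5 (the 3.5 wedge).
Burden on consumers: 3; on suppliers: 0.5. (They sum to 3.5.)

Consumers bear 3 per kilogram; suppliers bear 0.5 per kilogram.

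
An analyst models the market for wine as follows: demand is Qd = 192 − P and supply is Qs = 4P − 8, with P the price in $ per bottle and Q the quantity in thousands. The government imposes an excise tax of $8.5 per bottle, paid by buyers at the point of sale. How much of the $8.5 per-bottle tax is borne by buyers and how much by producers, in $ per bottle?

Before the tax: set 192 − P = 4P − 8 → P* = $40, Q* = 152.
With the tax collected from buyers, demand (in seller-price terms) shifts: Qd = 192 − (P + 8.5).
New equilibrium: buyers pay $46.8, producers receive $38.3, Q = 145.2. (Wedge: Pb − Ps = 8.5.)
Burden on buyers: $6.8; on producers: $1.7. (They sum to $8.5.)

Buyers bear $6.8 per bottle; producers bear $1.7 per bottle.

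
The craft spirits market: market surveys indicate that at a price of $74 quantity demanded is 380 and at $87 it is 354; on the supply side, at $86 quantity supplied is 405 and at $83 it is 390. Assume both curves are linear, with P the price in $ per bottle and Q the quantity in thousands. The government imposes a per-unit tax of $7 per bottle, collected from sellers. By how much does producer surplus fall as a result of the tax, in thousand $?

Producer surplus falls by $730 thousand.

Demand slope: (354 − 380)/(87 − 74) = -2, so Qd = 528 − 2P.
Supply slope: (390 − 405)/(83 − 86) = 5, so Qs = 5P − 25.
Without the tax, 528 − 2P = 5P − 25 gives 7P = 553, so P* = $79 and Q* = 370.
With the tax collected from sellers, supply shifts: Qs = 5(P − 7) − 25.
Solving gives Q = 360 with buyers paying $84 and sellers receiving $77 (the $7 wedge).
ΔPS is the trapezoid between Q = 360 and Q = 370 of height $2: ½ · (370 + 360) · 2 = $730.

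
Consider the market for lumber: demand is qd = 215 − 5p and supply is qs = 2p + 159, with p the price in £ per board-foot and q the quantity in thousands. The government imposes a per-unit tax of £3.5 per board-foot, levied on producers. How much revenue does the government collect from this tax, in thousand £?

Without the tax, 215 − 5p = 2p + 159 gives 7p = 56, so p* = £8 and q* = 175.
With the tax collected from producers, supply shifts: qs = 2(p − 3.5) + 159.
Solving gives q = 170 with buyers paying £9 and producers receiving £5.5 (the £3.5 wedge).
Revenue = t · Q = 3.5 · 170 = £595.

Tax revenue = £595 thousand.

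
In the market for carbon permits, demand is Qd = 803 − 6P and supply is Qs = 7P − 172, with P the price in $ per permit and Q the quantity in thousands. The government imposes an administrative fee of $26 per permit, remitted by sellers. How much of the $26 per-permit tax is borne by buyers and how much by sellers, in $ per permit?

Without the tax, 803 − 6P = 7P − 172 gives 13P = 975, so P* = $75 and Q* = 353.
With the tax collected from sellers, supply shifts: Qs = 7(P − 26) − 172.
Solving gives Q = 269 with buyers paying $89 and sellers receiving $63 (the $26 wedge).
Burden on buyers: $14; on sellers: $12. (They sum to $26.)

Buyers bear $14 per permit; sellers bear $12 per permit.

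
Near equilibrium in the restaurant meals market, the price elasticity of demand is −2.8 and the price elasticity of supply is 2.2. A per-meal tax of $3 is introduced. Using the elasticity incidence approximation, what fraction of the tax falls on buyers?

Buyers' share ≈ 0.44.

Incidence ratio: buyers' share ≈ εs / (εs + |εd|) = 2.2 / (2.2 + 2.8) = 0.44.
Supply is the less elastic side, so buyers bear the smaller share.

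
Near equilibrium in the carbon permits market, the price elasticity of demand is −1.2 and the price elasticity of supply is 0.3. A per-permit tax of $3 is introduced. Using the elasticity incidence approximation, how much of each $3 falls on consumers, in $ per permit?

Incidence ratio: consumers' share ≈ εs / (εs + |εd|) = 0.3 / (0.3 + 1.2) = 0.2.
So consumers bear ≈ 0.2 × $3 = $0.6; suppliers bear $2.4.

Consumers bear ≈ $0.6 per permit.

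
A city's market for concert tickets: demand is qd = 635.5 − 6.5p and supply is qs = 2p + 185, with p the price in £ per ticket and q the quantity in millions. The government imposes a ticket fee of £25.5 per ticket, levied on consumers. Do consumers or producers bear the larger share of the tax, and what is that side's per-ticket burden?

Producers bear the larger share: £19.5 per ticket.

Without the tax, 635.5 − 6.5p = 2p + 185 gives 8.5p = 450.5, so p* = £53 and q* = 291.
With the tax collected from consumers, demand (in seller-price terms) shifts: qd = 635.5 − 6.5(p + 25.5).
Solving gives q = 252 with consumers paying £59 and producers receiving £33.5 (the £25.5 wedge).
Per-ticket burden: consumers £6, producers £19.5.
Producers take the larger share because supply is less price-elastic here (demand slope 6.5 vs supply slope 2).
The less price-elastic side of the market bears the larger share of a per-unit tax.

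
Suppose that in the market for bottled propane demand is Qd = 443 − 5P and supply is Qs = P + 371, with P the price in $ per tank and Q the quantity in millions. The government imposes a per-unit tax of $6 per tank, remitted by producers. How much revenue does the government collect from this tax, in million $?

Without the tax, 443 − 5P = P + 371 gives 6P = 72, so P* = $12 and Q* = 383.
With the tax collected from producers, supply shifts: Qs = (P − 6) + 371.
New equilibrium: buyers pay $13, producers receive $7, Q = 378. (Wedge: Pb − Ps = 6.)
Revenue = t · Q = 6 · 378 = $2268.

Tax revenue = $2268 million.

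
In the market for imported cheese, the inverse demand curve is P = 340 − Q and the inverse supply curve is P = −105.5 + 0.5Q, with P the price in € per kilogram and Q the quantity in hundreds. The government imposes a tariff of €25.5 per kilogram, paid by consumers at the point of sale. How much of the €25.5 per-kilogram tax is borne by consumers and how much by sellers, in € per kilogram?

Rewrite in direct form: Qd = 340 − P and Qs = 2P + 211.
Without the tax, 340 − P = 2P + 211 gives 3P = 129, so P* = €43 and Q* = 297.
With the tax collected from consumers, demand (in seller-price terms) shifts: Qd = 340 − (P + 25.5).
Solving gives Q = 280 with consumers paying €60 and sellers receiving €34.5 (the €25.5 wedge).
Burden on consumers: €17; on sellers: €8.5. (They sum to €25.5.)

Consumers bear €17 per kilogram; sellers bear €8.5 per kilogram.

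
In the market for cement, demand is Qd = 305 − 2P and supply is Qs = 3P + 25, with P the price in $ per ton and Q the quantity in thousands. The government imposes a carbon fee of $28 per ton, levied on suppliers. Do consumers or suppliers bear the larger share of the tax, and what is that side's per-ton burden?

Before the tax: set 305 − 2P = 3P + 25 → P* = $56, Q* = 193.
With the tax collected from suppliers, supply shifts: Qs = 3(P − 28) + 25.
Solving gives Q = 159.4 with consumers paying $72.8 and suppliers receiving $44.8 (the $28 wedge).
Per-ton burden: consumers $16.8, suppliers $11.2.
Consumers take the larger share because demand is less price-elastic here (demand slope 2 vs supply slope 3).

Consumers bear the larger share: $16.8 per ton.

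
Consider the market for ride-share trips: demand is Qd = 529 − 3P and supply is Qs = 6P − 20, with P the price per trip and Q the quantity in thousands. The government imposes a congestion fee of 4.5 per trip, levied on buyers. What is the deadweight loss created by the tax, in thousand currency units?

Deadweight loss = 20.25 thousand.

Without the tax, 529 − 3P = 6P − 20 gives 9P = 549, so P* = 61 and Q* = 346.
With the tax collected from buyers, demand (in seller-price terms) shifts: Qd = 529 − 3(P + 4.5).
Solving gives Q = 337 with buyers paying 64 and producers receiving 59.5 (the 4.5 wedge).
Quantity falls by |ΔQ| = |346 − 337| = 9.
DWL = ½ · t · |ΔQ| = ½ · 4.5 · 9 = 20.25.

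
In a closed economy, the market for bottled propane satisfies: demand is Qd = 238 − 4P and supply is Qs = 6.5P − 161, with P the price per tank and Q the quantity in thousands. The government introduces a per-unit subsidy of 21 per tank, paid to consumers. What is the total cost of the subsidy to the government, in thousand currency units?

Government outlay = 2898 thousand.

Before the subsidy: set 238 − 4P = 6.5P − 161 → P* = 38, Q* = 86.
With a per-unit subsidy paid to consumers, each effectively pays P − 21, so demand becomes Qd = 238 − 4(P − 21).
Solving gives Q = 138 with consumers paying 25 and producers receiving 46 (the 21 wedge).
Outlay = t · Q = 21 · 138 = 2898.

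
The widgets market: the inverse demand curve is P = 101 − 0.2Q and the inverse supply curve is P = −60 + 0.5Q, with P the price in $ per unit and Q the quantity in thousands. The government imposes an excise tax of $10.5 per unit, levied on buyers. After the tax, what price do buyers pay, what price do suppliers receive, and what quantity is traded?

Buyers pay $58; suppliers receive $47.5; quantity = 215.

Rewrite in direct form: Qd = 505 − 5P and Qs = 2P + 120.
Before the tax: set 505 − 5P = 2P + 120 → P* = $55, Q* = 230.
With the tax collected from buyers, demand (in seller-price terms) shifts: Qd = 505 − 5(P + 10.5).
New equilibrium: buyers pay $58, suppliers receive $47.5, Q = 215. (Wedge: Pb − Ps = 10.5.)
The less price-elastic side of the market bears the larger share of a per-unit tax.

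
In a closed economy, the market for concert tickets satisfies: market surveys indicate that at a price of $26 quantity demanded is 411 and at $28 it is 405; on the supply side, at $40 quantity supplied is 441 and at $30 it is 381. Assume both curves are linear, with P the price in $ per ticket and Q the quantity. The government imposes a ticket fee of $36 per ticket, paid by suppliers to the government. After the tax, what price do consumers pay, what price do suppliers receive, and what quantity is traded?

Consumers pay $56; suppliers receive $20; quantity = 321.

Demand slope: (405 − 411)/(28 − 26) = -3, so Qd = 489 − 3P.
Supply slope: (381 − 441)/(30 − 40) = 6, so Qs = 6P + 201.
Before the tax: set 489 − 3P = 6P + 201 → P* = $32, Q* = 393.
With the tax collected from suppliers, supply shifts: Qs = 6(P − 36) + 201.
Solving gives Q = 321 with consumers paying $56 and suppliers receiving $20 (the $36 wedge).
The less price-elastic side of the market bears the larger share of a per-unit tax.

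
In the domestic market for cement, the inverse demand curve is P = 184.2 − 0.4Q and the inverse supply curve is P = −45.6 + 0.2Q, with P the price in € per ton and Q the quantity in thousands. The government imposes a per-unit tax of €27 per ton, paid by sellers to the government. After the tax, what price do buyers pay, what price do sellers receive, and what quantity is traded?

Buyers pay €49; sellers receive €22; quantity = 338.

Rewrite in direct form: Qd = 460.5 − 2.5P and Qs = 5P + 228.
Without the tax, 460.5 − 2.5P = 5P + 228 gives 7.5P = 232.5, so P* = €31 and Q* = 383.
With the tax collected from sellers, supply shifts: Qs = 5(P − 27) + 228.
New equilibrium: buyers pay €49, sellers receive €22, Q = 338. (Wedge: Pb − Ps = 27.)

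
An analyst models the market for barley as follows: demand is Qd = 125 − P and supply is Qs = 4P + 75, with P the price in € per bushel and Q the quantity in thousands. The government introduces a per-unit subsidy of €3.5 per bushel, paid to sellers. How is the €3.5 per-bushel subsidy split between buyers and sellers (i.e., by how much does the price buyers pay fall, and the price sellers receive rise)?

Buyers gain €2.8 per bushel; sellers gain €0.7 per bushel.

Without the subsidy, 125 − P = 4P + 75 gives 5P = 50, so P* = €10 and Q* = 115.
With a per-unit subsidy paid to sellers, each receives P + 3.5 per unit sold, so supply becomes Qs = 4(P + 3.5) + 75.
New equilibrium: buyers pay €7.2, sellers receive €10.7, Q = 117.8. (Wedge: Pb − Ps = −3.5.)
Gain to buyers: €2.8; to sellers: €0.7. (They sum to €3.5.)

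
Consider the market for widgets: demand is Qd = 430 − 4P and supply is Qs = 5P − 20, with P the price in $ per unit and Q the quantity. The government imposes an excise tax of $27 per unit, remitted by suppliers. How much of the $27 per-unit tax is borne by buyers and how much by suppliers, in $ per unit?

Before the tax: set 430 − 4P = 5P − 20 → P* = $50, Q* = 230.
With the tax collected from suppliers, supply shifts: Qs = 5(P − 27) − 20.
New equilibrium: buyers pay $65, suppliers receive $38, Q = 170. (Wedge: Pb − Ps = 27.)
Burden on buyers: $15; on suppliers: $12. (They sum to $27.)
The less price-elastic side of the market bears the larger share of a per-unit tax.

Buyers bear $15 per unit; suppliers bear $12 per unit.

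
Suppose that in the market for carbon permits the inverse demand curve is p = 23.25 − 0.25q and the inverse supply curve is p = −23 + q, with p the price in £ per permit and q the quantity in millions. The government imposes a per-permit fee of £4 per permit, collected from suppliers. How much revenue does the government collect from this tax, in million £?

Tax revenue = £135.2 million.

Inverting to q(p) form: qd = 93 − 4p; qs = p + 23.
Before the tax: set 93 − 4p = p + 23 → p* = £14, q* = 37.
With the tax collected from suppliers, supply shifts: qs = (p − 4) + 23.
Solving gives q = 33.8 with consumers paying £14.8 and suppliers receiving £10.8 (the £4 wedge).
Revenue = t · Q = 4 · 33.8 = £135.2.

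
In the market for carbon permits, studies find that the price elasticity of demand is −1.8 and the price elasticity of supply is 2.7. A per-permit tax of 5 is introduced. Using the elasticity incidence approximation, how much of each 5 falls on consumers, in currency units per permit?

Incidence ratio: consumers' share ≈ εs / (εs + |εd|) = 2.7 / (2.7 + 1.8) = 0.6.
So consumers bear ≈ 0.6 × 5 = 3; sellers bear 2.

Consumers bear ≈ 3 per permit.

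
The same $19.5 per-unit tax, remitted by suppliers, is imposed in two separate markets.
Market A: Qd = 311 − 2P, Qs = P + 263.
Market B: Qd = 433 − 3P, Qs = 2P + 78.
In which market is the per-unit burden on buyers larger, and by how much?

Market A: pre-tax P* = $16, Q* = 279; post-tax Q = 266; per-unit burden on buyers = $6.5.
Market B: pre-tax P* = $71, Q* = 220; post-tax Q = 196.6; per-unit burden on buyers = $7.8.
Difference: $6.5 vs $7.8 → market B is larger by $1.3.

Market B, by $1.3.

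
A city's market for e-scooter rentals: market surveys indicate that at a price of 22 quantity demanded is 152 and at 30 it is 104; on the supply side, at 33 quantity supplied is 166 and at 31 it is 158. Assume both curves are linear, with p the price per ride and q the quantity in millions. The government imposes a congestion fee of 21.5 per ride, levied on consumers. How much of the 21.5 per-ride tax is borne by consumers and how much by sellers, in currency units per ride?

Demand slope: (104 − 152)/(30 − 22) = -6, so qd = 284 − 6p.
Supply slope: (158 − 166)/(31 − 33) = 4, so qs = 4p + 34.
Before the tax: set 284 − 6p = 4p + 34 → p* = 25, q* = 134.
With the tax collected from consumers, demand (in seller-price terms) shifts: qd = 284 − 6(p + 21.5).
Solving gives q = 82.4 with consumers paying 33.6 and sellers receiving 12.1 (the 21.5 wedge).
Burden on consumers: 8.6; on sellers: 12.9. (They sum to 21.5.)
The less price-elastic side of the market bears the larger share of a per-unit tax.

Consumers bear 8.6 per ride; sellers bear 12.9 per ride.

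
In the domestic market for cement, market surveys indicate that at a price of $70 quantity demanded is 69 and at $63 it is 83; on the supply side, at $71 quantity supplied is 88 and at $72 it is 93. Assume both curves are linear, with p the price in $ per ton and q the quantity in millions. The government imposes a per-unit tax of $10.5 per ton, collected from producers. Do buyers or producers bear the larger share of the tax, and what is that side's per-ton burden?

Buyers bear the larger share: $7.5 per ton.

Demand slope: (83 − 69)/(63 − 70) = -2, so qd = 209 − 2p.
Supply slope: (93 − 88)/(72 − 71) = 5, so qs = 5p − 267.
Before the tax: set 209 − 2p = 5p − 267 → p* = $68, q* = 73.
With the tax collected from producers, supply shifts: qs = 5(p − 10.5) − 267.
New equilibrium: buyers pay $75.5, producers receive $65, q = 58. (Wedge: pb − ps = 10.5.)
Per-ton burden: buyers $7.5, producers $3.
Buyers take the larger share because demand is less price-elastic here (demand slope 2 vs supply slope 5).
The less price-elastic side of the market bears the larger share of a per-unit tax.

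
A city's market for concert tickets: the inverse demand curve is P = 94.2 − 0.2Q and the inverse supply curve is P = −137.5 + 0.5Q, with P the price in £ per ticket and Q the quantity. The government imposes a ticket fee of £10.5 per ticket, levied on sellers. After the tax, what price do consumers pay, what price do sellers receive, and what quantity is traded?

Consumers pay £31; sellers receive £20.5; quantity = 316.

Rewrite in direct form: Qd = 471 − 5P and Qs = 2P + 275.
Before the tax: set 471 − 5P = 2P + 275 → P* = £28, Q* = 331.
With the tax collected from sellers, supply shifts: Qs = 2(P − 10.5) + 275.
Solving gives Q = 316 with consumers paying £31 and sellers receiving £20.5 (the £10.5 wedge).
The less price-elastic side of the market bears the larger share of a per-unit tax.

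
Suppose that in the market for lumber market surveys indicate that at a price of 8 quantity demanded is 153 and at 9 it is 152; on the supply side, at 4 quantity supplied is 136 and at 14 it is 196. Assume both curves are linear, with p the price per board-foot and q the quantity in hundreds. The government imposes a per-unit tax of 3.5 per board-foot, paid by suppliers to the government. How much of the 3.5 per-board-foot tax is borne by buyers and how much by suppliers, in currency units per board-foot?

Buyers bear 3 per board-foot; suppliers bear 0.5 per board-foot.

Demand slope: (152 − 153)/(9 − 8) = -1, so qd = 161 − p.
Supply slope: (196 − 136)/(14 − 4) = 6, so qs = 6p + 112.
Before the tax: set 161 − p = 6p + 112 → p* = 7, q* = 154.
With the tax collected from suppliers, supply shifts: qs = 6(p − 3.5) + 112.
New equilibrium: buyers pay 10, suppliers receive 6.5, q = 151. (Wedge: pb − ps = 3.5.)
Burden on buyers: 3; on suppliers: 0.5. (They sum to 3.5.)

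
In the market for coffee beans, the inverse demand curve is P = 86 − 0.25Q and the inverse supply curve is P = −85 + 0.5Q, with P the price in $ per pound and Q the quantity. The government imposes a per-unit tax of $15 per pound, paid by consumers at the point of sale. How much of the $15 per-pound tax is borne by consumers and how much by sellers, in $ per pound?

Rewrite in direct form: Qd = 344 − 4P and Qs = 2P + 170.
Before the tax: set 344 − 4P = 2P + 170 → P* = $29, Q* = 228.
With the tax collected from consumers, demand (in seller-price terms) shifts: Qd = 344 − 4(P + 15).
Solving gives Q = 208 with consumers paying $34 and sellers receiving $19 (the $15 wedge).
Burden on consumers: $5; on sellers: $10. (They sum to $15.)

Consumers bear $5 per pound; sellers bear $10 per pound.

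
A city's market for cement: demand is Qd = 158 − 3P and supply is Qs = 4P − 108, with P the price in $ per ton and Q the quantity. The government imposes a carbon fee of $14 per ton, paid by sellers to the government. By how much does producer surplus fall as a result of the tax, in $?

Producer surplus falls by $192.

Before the tax: set 158 − 3P = 4P − 108 → P* = $38, Q* = 44.
With the tax collected from sellers, supply shifts: Qs = 4(P − 14) − 108.
Solving gives Q = 20 with consumers paying $46 and sellers receiving $32 (the $14 wedge).
ΔPS is the trapezoid between Q = 20 and Q = 44 of height $6: ½ · (44 + 20) · 6 = $192.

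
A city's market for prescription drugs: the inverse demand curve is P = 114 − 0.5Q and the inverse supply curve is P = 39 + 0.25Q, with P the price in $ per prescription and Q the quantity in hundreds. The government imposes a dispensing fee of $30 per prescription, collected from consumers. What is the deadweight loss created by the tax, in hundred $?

Deadweight loss = $600 hundred.

Inverting to Q(P) form: Qd = 228 − 2P; Qs = 4P − 156.
Before the tax: set 228 − 2P = 4P − 156 → P* = $64, Q* = 100.
With the tax collected from consumers, demand (in seller-price terms) shifts: Qd = 228 − 2(P + 30).
New equilibrium: consumers pay $84, suppliers receive $54, Q = 60. (Wedge: Pb − Ps = 30.)
Quantity falls by |ΔQ| = |100 − 60| = 40.
DWL = ½ · t · |ΔQ| = ½ · 30 · 40 = $600.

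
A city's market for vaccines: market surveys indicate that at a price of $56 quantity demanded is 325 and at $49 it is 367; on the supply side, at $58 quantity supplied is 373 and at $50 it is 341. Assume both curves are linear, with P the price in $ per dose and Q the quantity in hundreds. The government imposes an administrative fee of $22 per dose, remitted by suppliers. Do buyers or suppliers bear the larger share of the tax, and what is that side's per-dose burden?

Demand slope: (367 − 325)/(49 − 56) = -6, so Qd = 661 − 6P.
Supply slope: (341 − 373)/(50 − 58) = 4, so Qs = 4P + 141.
Before the tax: set 661 − 6P = 4P + 141 → P* = $52, Q* = 349.
With the tax collected from suppliers, supply shifts: Qs = 4(P − 22) + 141.
New equilibrium: buyers pay $60.8, suppliers receive $38.8, Q = 296.2. (Wedge: Pb − Ps = 22.)
Per-dose burden: buyers $8.8, suppliers $13.2.
Suppliers take the larger share because supply is less price-elastic here (demand slope 6 vs supply slope 4).

Suppliers bear the larger share: $13.2 per dose.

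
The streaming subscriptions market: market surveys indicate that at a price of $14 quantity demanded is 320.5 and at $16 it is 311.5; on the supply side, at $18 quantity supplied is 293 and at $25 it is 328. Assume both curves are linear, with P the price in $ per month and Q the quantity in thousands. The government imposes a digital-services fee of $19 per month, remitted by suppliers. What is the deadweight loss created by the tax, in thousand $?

Demand slope: (311.5 − 320.5)/(16 − 14) = -4.5, so Qd = 383.5 − 4.5P.
Supply slope: (328 − 293)/(25 − 18) = 5, so Qs = 5P + 203.
Before the tax: set 383.5 − 4.5P = 5P + 203 → P* = $19, Q* = 298.
With the tax collected from suppliers, supply shifts: Qs = 5(P − 19) + 203.
New equilibrium: buyers pay $29, suppliers receive $10, Q = 253. (Wedge: Pb − Ps = 19.)
Quantity falls by |ΔQ| = |298 − 253| = 45.
DWL = ½ · t · |ΔQ| = ½ · 19 · 45 = $427.5.

Deadweight loss = $427.5 thousand.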